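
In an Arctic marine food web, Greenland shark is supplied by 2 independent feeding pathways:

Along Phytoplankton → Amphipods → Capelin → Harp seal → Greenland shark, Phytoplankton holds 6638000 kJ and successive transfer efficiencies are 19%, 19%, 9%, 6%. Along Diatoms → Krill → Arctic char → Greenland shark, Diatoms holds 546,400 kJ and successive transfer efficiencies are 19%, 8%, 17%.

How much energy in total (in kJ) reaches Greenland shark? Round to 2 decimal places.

Via Phytoplankton: 6638000 × 0.19 × 0.19 × 0.09 × 0.06 = 1294.01172 kJ
Via Diatoms: 546400 × 0.19 × 0.08 × 0.17 = 1411.8976 kJ
Total at Greenland shark: 1294.01172 + 1411.8976 = 2705.90932 kJ

2705.91 kJ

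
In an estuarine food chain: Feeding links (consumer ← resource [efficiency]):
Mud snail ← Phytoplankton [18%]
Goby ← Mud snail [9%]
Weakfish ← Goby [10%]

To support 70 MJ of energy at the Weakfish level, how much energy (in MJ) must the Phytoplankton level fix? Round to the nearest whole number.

43210 MJ

Cumulative transfer efficiency: 0.18 × 0.09 × 0.1 = 0.00162
Phytoplankton energy = 70 / 0.00162 = 43210 MJ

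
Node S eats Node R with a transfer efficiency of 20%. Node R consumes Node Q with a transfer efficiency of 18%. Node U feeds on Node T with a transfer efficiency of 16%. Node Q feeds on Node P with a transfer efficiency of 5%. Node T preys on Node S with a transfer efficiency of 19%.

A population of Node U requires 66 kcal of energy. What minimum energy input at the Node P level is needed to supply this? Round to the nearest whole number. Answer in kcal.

Cumulative transfer efficiency: 0.05 × 0.18 × 0.2 × 0.19 × 0.16 = 0.00005472
Node P energy = 66 / 0.00005472 = 1206140 kcal

1206140 kcal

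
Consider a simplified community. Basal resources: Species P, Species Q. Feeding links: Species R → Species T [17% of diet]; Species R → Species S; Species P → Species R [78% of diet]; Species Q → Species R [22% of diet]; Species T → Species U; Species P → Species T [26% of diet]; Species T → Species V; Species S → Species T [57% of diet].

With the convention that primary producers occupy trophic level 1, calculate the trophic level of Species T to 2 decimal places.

3.31

Species R: 1 + (0.78×1 + 0.22×1) = 2
Species S: 1 + 2 = 3
Species T: 1 + (0.57×3 + 0.26×1 + 0.17×2) = 3.31
Species U: 1 + 3.31 = 4.31
Species V: 1 + 3.31 = 4.31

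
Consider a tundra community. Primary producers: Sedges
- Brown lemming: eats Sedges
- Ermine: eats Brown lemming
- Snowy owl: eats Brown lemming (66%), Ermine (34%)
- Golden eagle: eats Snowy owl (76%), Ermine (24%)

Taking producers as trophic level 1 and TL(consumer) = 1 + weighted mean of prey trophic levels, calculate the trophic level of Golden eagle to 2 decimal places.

Brown lemming: 1 + 1 = 2
Ermine: 1 + 2 = 3
Snowy owl: 1 + (0.66×2 + 0.34×3) = 3.34
Golden eagle: 1 + (0.76×3.34 + 0.24×3) = 4.2584

4.26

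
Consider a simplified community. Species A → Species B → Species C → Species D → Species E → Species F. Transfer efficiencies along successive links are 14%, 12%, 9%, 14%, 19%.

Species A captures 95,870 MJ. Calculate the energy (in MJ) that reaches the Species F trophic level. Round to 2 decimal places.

3.86 MJ

Species B: 95870 × 0.14 = 13421.8 MJ
Species C: 13421.8 × 0.12 = 1610.616 MJ
Species D: 1610.616 × 0.09 = 144.95544 MJ
Species E: 144.95544 × 0.14 = 20.2937616 MJ
Species F: 20.2937616 × 0.19 = 3.855814704 MJ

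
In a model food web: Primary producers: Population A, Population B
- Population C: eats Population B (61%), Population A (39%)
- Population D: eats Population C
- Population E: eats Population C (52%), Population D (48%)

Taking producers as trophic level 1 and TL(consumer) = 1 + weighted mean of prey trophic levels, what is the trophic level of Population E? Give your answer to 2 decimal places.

3.48

Population C: 1 + (0.61×1 + 0.39×1) = 2
Population D: 1 + 2 = 3
Population E: 1 + (0.52×2 + 0.48×3) = 3.48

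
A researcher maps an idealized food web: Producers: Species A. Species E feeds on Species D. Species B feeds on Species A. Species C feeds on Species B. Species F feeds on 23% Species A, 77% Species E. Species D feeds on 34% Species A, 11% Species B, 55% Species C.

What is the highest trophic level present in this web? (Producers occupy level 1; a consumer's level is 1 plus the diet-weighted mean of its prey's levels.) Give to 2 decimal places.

Species B: 1 + 1 = 2
Species C: 1 + 2 = 3
Species D: 1 + (0.34×1 + 0.11×2 + 0.55×3) = 3.21
Species E: 1 + 3.21 = 4.21
Species F: 1 + (0.23×1 + 0.77×4.21) = 4.4717

4.47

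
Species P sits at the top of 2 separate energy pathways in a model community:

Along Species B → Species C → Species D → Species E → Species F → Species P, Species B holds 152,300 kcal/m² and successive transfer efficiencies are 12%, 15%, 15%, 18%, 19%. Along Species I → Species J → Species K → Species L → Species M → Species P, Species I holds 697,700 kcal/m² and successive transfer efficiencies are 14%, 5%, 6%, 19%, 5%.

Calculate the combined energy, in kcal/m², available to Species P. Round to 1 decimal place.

Via Species B: 152300 × 0.12 × 0.15 × 0.15 × 0.18 × 0.19 = 14.063382 kcal/m²
Via Species I: 697700 × 0.14 × 0.05 × 0.06 × 0.19 × 0.05 = 2.783823 kcal/m²
Total at Species P: 14.063382 + 2.783823 = 16.847205 kcal/m²

16.8 kcal/m²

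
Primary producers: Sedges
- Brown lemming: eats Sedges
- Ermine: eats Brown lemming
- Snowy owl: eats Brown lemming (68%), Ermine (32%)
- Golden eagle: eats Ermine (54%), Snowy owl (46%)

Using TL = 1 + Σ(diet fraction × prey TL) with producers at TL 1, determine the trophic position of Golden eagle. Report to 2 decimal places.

4.15

Brown lemming: 1 + 1 = 2
Ermine: 1 + 2 = 3
Snowy owl: 1 + (0.68×2 + 0.32×3) = 3.32
Golden eagle: 1 + (0.54×3 + 0.46×3.32) = 4.1472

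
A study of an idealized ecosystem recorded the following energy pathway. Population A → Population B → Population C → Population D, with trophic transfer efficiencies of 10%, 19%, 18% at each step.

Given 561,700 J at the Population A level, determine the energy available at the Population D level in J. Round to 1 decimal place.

Population B: 561700 × 0.1 = 56170 J
Population C: 56170 × 0.19 = 10672.3 J
Population D: 10672.3 × 0.18 = 1921.014 J

1921.0 J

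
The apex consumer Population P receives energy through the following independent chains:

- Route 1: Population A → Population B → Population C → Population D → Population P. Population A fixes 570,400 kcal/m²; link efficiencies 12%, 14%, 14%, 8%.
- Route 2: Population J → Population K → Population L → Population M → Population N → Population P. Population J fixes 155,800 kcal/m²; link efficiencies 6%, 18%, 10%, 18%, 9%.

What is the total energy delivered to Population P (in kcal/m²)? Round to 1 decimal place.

110.1 kcal/m²

Route 1: 570400 × 0.12 × 0.14 × 0.14 × 0.08 = 107.326464 kcal/m²
Route 2: 155800 × 0.06 × 0.18 × 0.1 × 0.18 × 0.09 = 2.7258768 kcal/m²
Total at Population P: 107.326464 + 2.7258768 = 110.0523408 kcal/m²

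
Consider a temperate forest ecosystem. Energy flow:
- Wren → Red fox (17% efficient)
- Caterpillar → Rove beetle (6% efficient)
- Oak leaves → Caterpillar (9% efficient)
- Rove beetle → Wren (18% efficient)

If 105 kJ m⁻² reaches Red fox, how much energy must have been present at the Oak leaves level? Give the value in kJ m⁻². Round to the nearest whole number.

635439 kJ m⁻²

Cumulative transfer efficiency: 0.09 × 0.06 × 0.18 × 0.17 = 0.00016524
Oak leaves energy = 105 / 0.00016524 = 635439 kJ m⁻²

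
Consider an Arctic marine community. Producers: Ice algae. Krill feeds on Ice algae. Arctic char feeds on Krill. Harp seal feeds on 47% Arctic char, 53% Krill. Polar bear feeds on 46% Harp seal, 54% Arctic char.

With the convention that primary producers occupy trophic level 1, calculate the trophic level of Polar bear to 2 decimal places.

4.22

Krill: 1 + 1 = 2
Arctic char: 1 + 2 = 3
Harp seal: 1 + (0.47×3 + 0.53×2) = 3.47
Polar bear: 1 + (0.46×3.47 + 0.54×3) = 4.2162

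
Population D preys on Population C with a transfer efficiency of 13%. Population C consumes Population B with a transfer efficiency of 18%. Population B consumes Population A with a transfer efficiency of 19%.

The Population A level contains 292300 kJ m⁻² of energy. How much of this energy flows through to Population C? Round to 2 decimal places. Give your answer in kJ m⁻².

Population B: 292300 × 0.19 = 55537 kJ m⁻²
Population C: 55537 × 0.18 = 9996.66 kJ m⁻²

9996.66 kJ m⁻²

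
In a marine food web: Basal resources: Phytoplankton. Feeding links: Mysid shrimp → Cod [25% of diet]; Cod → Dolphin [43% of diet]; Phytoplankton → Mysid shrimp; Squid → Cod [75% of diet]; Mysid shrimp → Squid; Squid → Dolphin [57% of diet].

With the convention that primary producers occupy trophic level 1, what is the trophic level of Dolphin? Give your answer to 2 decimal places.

4.32

Mysid shrimp: 1 + 1 = 2
Squid: 1 + 2 = 3
Cod: 1 + (0.25×2 + 0.75×3) = 3.75
Dolphin: 1 + (0.43×3.75 + 0.57×3) = 4.3225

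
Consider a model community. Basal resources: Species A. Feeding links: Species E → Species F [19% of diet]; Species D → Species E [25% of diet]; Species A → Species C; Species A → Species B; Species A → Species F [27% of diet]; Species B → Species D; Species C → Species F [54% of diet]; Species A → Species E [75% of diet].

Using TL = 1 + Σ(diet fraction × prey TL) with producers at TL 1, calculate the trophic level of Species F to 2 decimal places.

2.83

Species B: 1 + 1 = 2
Species C: 1 + 1 = 2
Species D: 1 + 2 = 3
Species E: 1 + (0.25×3 + 0.75×1) = 2.5
Species F: 1 + (0.19×2.5 + 0.27×1 + 0.54×2) = 2.825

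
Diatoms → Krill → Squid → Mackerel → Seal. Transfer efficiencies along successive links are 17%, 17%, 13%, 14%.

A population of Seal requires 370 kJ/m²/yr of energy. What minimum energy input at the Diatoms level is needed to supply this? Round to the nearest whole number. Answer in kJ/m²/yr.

703449 kJ/m²/yr

Cumulative transfer efficiency: 0.17 × 0.17 × 0.13 × 0.14 = 0.00052598
Diatoms energy = 370 / 0.00052598 = 703449 kJ/m²/yr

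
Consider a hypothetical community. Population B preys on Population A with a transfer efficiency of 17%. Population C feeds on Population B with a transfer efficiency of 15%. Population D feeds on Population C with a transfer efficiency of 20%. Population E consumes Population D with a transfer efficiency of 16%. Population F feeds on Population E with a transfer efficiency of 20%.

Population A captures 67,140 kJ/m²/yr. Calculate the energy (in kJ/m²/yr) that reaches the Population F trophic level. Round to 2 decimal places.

Population B: 67140 × 0.17 = 11413.8 kJ/m²/yr
Population C: 11413.8 × 0.15 = 1712.07 kJ/m²/yr
Population D: 1712.07 × 0.2 = 342.414 kJ/m²/yr
Population E: 342.414 × 0.16 = 54.78624 kJ/m²/yr
Population F: 54.78624 × 0.2 = 10.957248 kJ/m²/yr

10.96 kJ/m²/yr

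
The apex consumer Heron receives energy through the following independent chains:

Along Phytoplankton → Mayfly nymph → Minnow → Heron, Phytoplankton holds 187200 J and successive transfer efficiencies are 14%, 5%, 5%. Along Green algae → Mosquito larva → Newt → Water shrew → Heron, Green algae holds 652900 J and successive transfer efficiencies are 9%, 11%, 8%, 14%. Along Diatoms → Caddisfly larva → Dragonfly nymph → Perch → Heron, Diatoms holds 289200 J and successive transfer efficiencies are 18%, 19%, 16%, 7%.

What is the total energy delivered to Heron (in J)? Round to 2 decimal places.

248.69 J

Via Phytoplankton: 187200 × 0.14 × 0.05 × 0.05 = 65.52 J
Via Green algae: 652900 × 0.09 × 0.11 × 0.08 × 0.14 = 72.393552 J
Via Diatoms: 289200 × 0.18 × 0.19 × 0.16 × 0.07 = 110.775168 J
Total at Heron: 65.52 + 72.393552 + 110.775168 = 248.68872 J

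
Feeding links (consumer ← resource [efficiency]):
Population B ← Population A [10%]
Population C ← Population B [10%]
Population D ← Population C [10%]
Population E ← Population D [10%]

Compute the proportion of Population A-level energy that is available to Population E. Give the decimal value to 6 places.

Product of link efficiencies: 0.1 × 0.1 × 0.1 × 0.1 = 0.0001

0.000100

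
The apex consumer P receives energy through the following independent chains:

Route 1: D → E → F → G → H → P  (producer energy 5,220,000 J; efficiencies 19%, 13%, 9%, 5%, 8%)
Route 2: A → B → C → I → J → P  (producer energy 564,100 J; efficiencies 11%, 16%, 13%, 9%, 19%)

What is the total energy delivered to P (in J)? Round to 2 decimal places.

Route 1: 5220000 × 0.19 × 0.13 × 0.09 × 0.05 × 0.08 = 46.41624 J
Route 2: 564100 × 0.11 × 0.16 × 0.13 × 0.09 × 0.19 = 22.07029968 J
Total at P: 46.41624 + 22.07029968 = 68.48653968 J

68.49 J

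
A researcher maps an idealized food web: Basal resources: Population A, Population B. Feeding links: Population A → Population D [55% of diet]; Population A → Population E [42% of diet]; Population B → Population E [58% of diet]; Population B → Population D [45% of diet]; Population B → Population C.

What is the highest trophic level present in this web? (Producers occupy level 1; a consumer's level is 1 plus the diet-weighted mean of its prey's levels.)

Population C: 1 + 1 = 2
Population D: 1 + (0.55×1 + 0.45×1) = 2
Population E: 1 + (0.58×1 + 0.42×1) = 2

2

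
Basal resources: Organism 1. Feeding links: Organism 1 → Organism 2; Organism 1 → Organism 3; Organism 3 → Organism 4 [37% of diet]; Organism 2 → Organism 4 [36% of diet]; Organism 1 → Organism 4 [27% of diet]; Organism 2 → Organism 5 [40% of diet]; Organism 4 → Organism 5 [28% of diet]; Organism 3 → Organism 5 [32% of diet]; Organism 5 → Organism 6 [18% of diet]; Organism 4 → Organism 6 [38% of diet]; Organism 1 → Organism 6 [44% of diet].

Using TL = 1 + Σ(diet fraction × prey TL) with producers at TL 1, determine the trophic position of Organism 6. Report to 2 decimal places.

Organism 2: 1 + 1 = 2
Organism 3: 1 + 1 = 2
Organism 4: 1 + (0.37×2 + 0.36×2 + 0.27×1) = 2.73
Organism 5: 1 + (0.4×2 + 0.28×2.73 + 0.32×2) = 3.2044
Organism 6: 1 + (0.18×3.2044 + 0.38×2.73 + 0.44×1) = 3.054192

3.05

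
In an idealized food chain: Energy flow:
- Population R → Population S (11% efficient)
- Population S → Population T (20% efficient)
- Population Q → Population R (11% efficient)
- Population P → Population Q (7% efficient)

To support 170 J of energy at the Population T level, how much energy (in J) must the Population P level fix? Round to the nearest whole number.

1003542 J

Cumulative transfer efficiency: 0.07 × 0.11 × 0.11 × 0.2 = 0.0001694
Population P energy = 170 / 0.0001694 = 1003542 J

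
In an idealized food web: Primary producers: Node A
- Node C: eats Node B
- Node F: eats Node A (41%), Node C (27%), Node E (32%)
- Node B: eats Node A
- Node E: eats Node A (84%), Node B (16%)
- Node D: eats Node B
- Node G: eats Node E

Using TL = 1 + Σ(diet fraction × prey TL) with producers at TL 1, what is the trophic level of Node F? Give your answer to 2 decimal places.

2.91

Node B: 1 + 1 = 2
Node C: 1 + 2 = 3
Node D: 1 + 2 = 3
Node E: 1 + (0.84×1 + 0.16×2) = 2.16
Node F: 1 + (0.41×1 + 0.27×3 + 0.32×2.16) = 2.9112
Node G: 1 + 2.16 = 3.16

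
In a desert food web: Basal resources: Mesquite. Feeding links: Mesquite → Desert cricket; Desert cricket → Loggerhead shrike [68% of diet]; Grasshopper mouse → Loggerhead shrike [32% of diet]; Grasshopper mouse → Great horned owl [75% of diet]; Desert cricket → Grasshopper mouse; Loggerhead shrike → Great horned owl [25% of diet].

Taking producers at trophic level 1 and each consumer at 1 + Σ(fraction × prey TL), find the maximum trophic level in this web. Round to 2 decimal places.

Desert cricket: 1 + 1 = 2
Grasshopper mouse: 1 + 2 = 3
Loggerhead shrike: 1 + (0.32×3 + 0.68×2) = 3.32
Great horned owl: 1 + (0.25×3.32 + 0.75×3) = 4.08

4.08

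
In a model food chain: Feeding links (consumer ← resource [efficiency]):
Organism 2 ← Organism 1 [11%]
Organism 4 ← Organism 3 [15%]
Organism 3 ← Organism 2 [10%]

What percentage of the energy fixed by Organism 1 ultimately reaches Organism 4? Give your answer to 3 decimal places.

Product of link efficiencies: 0.11 × 0.1 × 0.15 = 0.00165
As a percentage: 0.00165 × 100 = 0.165%

0.165%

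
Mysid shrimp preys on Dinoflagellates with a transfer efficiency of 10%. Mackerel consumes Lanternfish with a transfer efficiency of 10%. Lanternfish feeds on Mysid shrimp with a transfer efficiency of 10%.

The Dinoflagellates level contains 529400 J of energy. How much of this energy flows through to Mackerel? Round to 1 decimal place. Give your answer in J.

Mysid shrimp: 529400 × 0.1 = 52940 J
Lanternfish: 52940 × 0.1 = 5294 J
Mackerel: 5294 × 0.1 = 529.4 J

529.4 J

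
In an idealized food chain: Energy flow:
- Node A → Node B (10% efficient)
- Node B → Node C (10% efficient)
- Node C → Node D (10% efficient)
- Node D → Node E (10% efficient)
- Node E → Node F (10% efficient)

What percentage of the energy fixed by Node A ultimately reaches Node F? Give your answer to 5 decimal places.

Product of link efficiencies: 0.1 × 0.1 × 0.1 × 0.1 × 0.1 = 0.00001
As a percentage: 0.00001 × 100 = 0.00100%

0.00100%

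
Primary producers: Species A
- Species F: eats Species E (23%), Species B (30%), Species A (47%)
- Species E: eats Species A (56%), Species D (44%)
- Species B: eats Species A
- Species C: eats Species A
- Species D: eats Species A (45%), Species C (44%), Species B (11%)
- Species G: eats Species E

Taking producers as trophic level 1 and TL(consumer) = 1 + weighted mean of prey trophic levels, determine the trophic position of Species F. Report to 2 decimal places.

Species B: 1 + 1 = 2
Species C: 1 + 1 = 2
Species D: 1 + (0.45×1 + 0.44×2 + 0.11×2) = 2.55
Species E: 1 + (0.56×1 + 0.44×2.55) = 2.682
Species F: 1 + (0.23×2.682 + 0.3×2 + 0.47×1) = 2.68686
Species G: 1 + 2.682 = 3.682

2.69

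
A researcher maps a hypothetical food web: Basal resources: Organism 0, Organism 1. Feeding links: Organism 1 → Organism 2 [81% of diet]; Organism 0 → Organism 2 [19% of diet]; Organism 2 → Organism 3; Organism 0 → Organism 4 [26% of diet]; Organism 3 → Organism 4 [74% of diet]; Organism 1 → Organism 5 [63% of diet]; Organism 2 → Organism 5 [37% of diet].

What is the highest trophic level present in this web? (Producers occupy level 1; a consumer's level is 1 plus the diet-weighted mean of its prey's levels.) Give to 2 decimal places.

Organism 2: 1 + (0.81×1 + 0.19×1) = 2
Organism 3: 1 + 2 = 3
Organism 4: 1 + (0.26×1 + 0.74×3) = 3.48
Organism 5: 1 + (0.63×1 + 0.37×2) = 2.37

3.48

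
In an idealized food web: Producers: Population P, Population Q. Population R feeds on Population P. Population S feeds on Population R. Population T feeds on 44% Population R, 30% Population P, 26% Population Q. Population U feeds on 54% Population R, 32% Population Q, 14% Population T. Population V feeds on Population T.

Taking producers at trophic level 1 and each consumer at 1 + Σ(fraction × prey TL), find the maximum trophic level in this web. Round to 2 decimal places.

3.44

Population R: 1 + 1 = 2
Population S: 1 + 2 = 3
Population T: 1 + (0.44×2 + 0.3×1 + 0.26×1) = 2.44
Population U: 1 + (0.54×2 + 0.32×1 + 0.14×2.44) = 2.7416
Population V: 1 + 2.44 = 3.44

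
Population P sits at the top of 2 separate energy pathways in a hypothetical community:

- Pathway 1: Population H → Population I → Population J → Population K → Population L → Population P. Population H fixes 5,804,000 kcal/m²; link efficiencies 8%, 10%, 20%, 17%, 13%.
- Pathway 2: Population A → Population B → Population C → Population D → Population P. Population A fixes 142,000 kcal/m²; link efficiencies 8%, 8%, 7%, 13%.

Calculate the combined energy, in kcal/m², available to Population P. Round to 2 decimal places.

Pathway 1: 5804000 × 0.08 × 0.1 × 0.2 × 0.17 × 0.13 = 205.22944 kcal/m²
Pathway 2: 142000 × 0.08 × 0.08 × 0.07 × 0.13 = 8.27008 kcal/m²
Total at Population P: 205.22944 + 8.27008 = 213.49952 kcal/m²

213.50 kcal/m²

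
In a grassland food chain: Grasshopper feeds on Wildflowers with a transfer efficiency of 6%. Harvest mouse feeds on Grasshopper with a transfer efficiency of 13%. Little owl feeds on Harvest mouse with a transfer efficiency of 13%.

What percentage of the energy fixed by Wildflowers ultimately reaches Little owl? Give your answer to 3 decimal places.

0.101%

Product of link efficiencies: 0.06 × 0.13 × 0.13 = 0.001014
As a percentage: 0.001014 × 100 = 0.101%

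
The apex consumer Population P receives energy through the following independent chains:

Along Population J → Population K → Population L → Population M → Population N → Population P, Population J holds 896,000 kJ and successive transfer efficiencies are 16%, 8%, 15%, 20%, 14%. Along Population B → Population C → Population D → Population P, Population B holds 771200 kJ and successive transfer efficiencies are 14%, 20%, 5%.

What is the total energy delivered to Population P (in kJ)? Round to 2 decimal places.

1127.85 kJ

Via Population J: 896000 × 0.16 × 0.08 × 0.15 × 0.2 × 0.14 = 48.16896 kJ
Via Population B: 771200 × 0.14 × 0.2 × 0.05 = 1079.68 kJ
Total at Population P: 48.16896 + 1079.68 = 1127.84896 kJ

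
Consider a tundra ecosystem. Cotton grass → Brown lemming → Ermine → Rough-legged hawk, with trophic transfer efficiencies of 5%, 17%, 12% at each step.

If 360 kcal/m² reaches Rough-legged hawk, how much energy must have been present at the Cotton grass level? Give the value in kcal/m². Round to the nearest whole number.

Cumulative transfer efficiency: 0.05 × 0.17 × 0.12 = 0.00102
Cotton grass energy = 360 / 0.00102 = 352941 kcal/m²

352941 kcal/m²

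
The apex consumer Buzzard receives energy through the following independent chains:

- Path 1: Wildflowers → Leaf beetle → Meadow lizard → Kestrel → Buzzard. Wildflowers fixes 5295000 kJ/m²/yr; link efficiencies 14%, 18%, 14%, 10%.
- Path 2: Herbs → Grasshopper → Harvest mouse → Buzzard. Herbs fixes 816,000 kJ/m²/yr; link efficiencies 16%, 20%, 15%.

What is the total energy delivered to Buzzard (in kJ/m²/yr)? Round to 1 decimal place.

Path 1: 5295000 × 0.14 × 0.18 × 0.14 × 0.1 = 1868.076 kJ/m²/yr
Path 2: 816000 × 0.16 × 0.2 × 0.15 = 3916.8 kJ/m²/yr
Total at Buzzard: 1868.076 + 3916.8 = 5784.876 kJ/m²/yr

5784.9 kJ/m²/yr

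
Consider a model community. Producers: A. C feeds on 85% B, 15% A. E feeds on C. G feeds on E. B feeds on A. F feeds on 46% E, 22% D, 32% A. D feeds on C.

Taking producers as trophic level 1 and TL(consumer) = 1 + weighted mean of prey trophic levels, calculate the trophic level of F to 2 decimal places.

3.94

B: 1 + 1 = 2
C: 1 + (0.85×2 + 0.15×1) = 2.85
D: 1 + 2.85 = 3.85
E: 1 + 2.85 = 3.85
F: 1 + (0.46×3.85 + 0.22×3.85 + 0.32×1) = 3.938
G: 1 + 3.85 = 4.85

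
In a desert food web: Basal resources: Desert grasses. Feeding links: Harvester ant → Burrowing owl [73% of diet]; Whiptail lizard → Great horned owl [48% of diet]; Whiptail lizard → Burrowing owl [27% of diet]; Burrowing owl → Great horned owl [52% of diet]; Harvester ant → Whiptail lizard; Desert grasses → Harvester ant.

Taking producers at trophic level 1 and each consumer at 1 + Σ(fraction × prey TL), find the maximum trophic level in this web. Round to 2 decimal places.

Harvester ant: 1 + 1 = 2
Whiptail lizard: 1 + 2 = 3
Burrowing owl: 1 + (0.27×3 + 0.73×2) = 3.27
Great horned owl: 1 + (0.48×3 + 0.52×3.27) = 4.1404

4.14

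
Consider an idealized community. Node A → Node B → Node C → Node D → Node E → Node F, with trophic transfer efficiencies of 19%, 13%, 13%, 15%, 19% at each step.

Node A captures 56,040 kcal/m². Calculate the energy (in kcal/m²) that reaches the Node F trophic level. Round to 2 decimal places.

5.13 kcal/m²

Node B: 56040 × 0.19 = 10647.6 kcal/m²
Node C: 10647.6 × 0.13 = 1384.188 kcal/m²
Node D: 1384.188 × 0.13 = 179.94444 kcal/m²
Node E: 179.94444 × 0.15 = 26.991666 kcal/m²
Node F: 26.991666 × 0.19 = 5.12841654 kcal/m²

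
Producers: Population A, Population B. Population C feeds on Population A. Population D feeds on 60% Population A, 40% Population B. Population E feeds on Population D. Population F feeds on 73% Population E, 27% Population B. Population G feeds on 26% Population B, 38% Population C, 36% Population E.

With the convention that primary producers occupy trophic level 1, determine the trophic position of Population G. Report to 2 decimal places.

3.10

Population C: 1 + 1 = 2
Population D: 1 + (0.6×1 + 0.4×1) = 2
Population E: 1 + 2 = 3
Population F: 1 + (0.73×3 + 0.27×1) = 3.46
Population G: 1 + (0.26×1 + 0.38×2 + 0.36×3) = 3.1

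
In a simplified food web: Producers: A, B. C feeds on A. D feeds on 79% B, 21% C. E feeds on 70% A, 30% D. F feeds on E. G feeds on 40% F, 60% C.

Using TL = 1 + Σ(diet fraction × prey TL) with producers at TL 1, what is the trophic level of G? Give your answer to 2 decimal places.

3.55

C: 1 + 1 = 2
D: 1 + (0.79×1 + 0.21×2) = 2.21
E: 1 + (0.7×1 + 0.3×2.21) = 2.363
F: 1 + 2.363 = 3.363
G: 1 + (0.4×3.363 + 0.6×2) = 3.5452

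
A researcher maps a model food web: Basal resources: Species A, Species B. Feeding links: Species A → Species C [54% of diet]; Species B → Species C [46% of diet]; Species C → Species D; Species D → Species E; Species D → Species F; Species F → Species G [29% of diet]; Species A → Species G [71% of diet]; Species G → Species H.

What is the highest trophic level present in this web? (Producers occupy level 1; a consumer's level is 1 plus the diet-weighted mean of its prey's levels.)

4

Species C: 1 + (0.54×1 + 0.46×1) = 2
Species D: 1 + 2 = 3
Species E: 1 + 3 = 4
Species F: 1 + 3 = 4
Species G: 1 + (0.29×4 + 0.71×1) = 2.87
Species H: 1 + 2.87 = 3.87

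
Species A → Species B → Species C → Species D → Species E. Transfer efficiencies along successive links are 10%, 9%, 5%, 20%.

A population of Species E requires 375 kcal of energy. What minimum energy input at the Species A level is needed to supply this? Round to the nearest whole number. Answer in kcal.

4166667 kcal

Cumulative transfer efficiency: 0.1 × 0.09 × 0.05 × 0.2 = 0.00009
Species A energy = 375 / 0.00009 = 4166667 kcal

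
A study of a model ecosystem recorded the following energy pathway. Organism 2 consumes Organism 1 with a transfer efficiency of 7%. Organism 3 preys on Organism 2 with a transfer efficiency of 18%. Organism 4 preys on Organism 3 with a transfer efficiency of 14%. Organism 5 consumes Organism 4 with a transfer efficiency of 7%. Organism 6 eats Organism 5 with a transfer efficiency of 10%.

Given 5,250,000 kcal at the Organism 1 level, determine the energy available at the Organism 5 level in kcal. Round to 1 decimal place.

648.3 kcal

Organism 2: 5250000 × 0.07 = 367500 kcal
Organism 3: 367500 × 0.18 = 66150 kcal
Organism 4: 66150 × 0.14 = 9261 kcal
Organism 5: 9261 × 0.07 = 648.27 kcal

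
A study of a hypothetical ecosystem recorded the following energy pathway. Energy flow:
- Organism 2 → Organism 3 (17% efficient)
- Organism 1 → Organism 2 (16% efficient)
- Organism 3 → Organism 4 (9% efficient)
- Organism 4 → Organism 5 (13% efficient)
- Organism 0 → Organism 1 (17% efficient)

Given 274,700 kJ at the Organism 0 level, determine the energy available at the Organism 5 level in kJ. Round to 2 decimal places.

14.86 kJ

Organism 1: 274700 × 0.17 = 46699 kJ
Organism 2: 46699 × 0.16 = 7471.84 kJ
Organism 3: 7471.84 × 0.17 = 1270.2128 kJ
Organism 4: 1270.2128 × 0.09 = 114.319152 kJ
Organism 5: 114.319152 × 0.13 = 14.86148976 kJ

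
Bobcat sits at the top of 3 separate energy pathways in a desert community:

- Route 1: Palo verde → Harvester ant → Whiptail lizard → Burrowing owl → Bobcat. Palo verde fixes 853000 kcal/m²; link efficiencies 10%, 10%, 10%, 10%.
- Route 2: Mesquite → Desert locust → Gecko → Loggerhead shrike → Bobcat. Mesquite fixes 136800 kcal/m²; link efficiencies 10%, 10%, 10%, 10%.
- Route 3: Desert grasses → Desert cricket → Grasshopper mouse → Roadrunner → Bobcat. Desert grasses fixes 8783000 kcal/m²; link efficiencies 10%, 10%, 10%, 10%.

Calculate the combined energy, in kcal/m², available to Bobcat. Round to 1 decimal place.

977.3 kcal/m²

Route 1: 853000 × 0.1 × 0.1 × 0.1 × 0.1 = 85.3 kcal/m²
Route 2: 136800 × 0.1 × 0.1 × 0.1 × 0.1 = 13.68 kcal/m²
Route 3: 8783000 × 0.1 × 0.1 × 0.1 × 0.1 = 878.3 kcal/m²
Total at Bobcat: 85.3 + 13.68 + 878.3 = 977.28 kcal/m²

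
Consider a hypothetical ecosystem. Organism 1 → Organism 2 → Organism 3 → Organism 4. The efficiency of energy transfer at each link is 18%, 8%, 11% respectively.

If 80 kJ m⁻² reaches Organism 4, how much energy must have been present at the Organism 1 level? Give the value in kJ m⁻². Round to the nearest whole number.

Cumulative transfer efficiency: 0.18 × 0.08 × 0.11 = 0.001584
Organism 1 energy = 80 / 0.001584 = 50505 kJ m⁻²

50505 kJ m⁻²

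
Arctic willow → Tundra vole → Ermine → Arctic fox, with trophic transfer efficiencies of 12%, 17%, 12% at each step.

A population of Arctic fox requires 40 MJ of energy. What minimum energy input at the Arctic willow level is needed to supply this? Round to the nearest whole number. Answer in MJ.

16340 MJ

Cumulative transfer efficiency: 0.12 × 0.17 × 0.12 = 0.002448
Arctic willow energy = 40 / 0.002448 = 16340 MJ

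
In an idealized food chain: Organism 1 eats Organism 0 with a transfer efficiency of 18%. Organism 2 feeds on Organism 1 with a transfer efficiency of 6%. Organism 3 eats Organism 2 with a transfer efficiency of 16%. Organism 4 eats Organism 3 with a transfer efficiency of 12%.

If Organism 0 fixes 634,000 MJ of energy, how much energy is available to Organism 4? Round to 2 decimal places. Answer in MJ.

131.47 MJ

Organism 1: 634000 × 0.18 = 114120 MJ
Organism 2: 114120 × 0.06 = 6847.2 MJ
Organism 3: 6847.2 × 0.16 = 1095.552 MJ
Organism 4: 1095.552 × 0.12 = 131.46624 MJ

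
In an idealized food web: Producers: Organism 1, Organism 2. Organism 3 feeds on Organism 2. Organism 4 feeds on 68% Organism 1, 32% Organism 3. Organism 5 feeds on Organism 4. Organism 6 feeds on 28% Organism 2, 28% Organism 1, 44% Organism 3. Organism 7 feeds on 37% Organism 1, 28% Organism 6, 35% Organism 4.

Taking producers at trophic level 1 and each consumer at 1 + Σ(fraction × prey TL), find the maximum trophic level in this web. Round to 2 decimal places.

Organism 3: 1 + 1 = 2
Organism 4: 1 + (0.68×1 + 0.32×2) = 2.32
Organism 5: 1 + 2.32 = 3.32
Organism 6: 1 + (0.28×1 + 0.28×1 + 0.44×2) = 2.44
Organism 7: 1 + (0.37×1 + 0.28×2.44 + 0.35×2.32) = 2.8652

3.32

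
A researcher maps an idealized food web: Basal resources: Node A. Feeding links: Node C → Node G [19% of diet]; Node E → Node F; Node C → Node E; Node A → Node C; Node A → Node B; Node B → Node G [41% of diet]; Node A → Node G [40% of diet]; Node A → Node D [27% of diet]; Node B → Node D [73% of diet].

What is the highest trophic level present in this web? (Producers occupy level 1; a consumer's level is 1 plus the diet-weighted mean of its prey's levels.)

Node B: 1 + 1 = 2
Node C: 1 + 1 = 2
Node D: 1 + (0.73×2 + 0.27×1) = 2.73
Node E: 1 + 2 = 3
Node F: 1 + 3 = 4
Node G: 1 + (0.41×2 + 0.4×1 + 0.19×2) = 2.6

4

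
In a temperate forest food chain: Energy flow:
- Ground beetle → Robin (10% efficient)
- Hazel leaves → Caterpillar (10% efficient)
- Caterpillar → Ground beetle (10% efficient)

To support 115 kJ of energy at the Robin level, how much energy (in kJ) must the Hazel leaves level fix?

115000 kJ

Cumulative transfer efficiency: 0.1 × 0.1 × 0.1 = 0.001
Hazel leaves energy = 115 / 0.001 = 115000 kJ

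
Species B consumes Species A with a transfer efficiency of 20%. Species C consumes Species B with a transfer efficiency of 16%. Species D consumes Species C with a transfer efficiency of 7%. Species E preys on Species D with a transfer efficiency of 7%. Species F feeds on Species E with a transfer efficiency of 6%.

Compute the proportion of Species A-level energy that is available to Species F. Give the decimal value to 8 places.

Product of link efficiencies: 0.2 × 0.16 × 0.07 × 0.07 × 0.06 = 0.000009408

0.00000941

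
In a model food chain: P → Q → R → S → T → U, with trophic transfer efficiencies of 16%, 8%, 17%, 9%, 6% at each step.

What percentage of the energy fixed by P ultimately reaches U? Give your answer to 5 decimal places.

Product of link efficiencies: 0.16 × 0.08 × 0.17 × 0.09 × 0.06 = 0.0000117504
As a percentage: 0.0000117504 × 100 = 0.00118%

0.00118%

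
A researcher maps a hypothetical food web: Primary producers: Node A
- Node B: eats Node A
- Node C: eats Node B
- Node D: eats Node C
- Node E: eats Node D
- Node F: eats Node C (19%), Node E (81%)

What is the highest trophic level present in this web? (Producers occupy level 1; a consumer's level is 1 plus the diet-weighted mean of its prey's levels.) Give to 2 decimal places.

Node B: 1 + 1 = 2
Node C: 1 + 2 = 3
Node D: 1 + 3 = 4
Node E: 1 + 4 = 5
Node F: 1 + (0.19×3 + 0.81×5) = 5.62

5.62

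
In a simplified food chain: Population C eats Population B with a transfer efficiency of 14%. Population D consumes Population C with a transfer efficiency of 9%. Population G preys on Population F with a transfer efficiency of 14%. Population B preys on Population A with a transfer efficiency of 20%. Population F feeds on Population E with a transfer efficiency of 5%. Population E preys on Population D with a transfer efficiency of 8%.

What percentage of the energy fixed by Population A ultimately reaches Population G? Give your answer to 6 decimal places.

0.000141%

Product of link efficiencies: 0.2 × 0.14 × 0.09 × 0.08 × 0.05 × 0.14 = 0.0000014112
As a percentage: 0.0000014112 × 100 = 0.000141%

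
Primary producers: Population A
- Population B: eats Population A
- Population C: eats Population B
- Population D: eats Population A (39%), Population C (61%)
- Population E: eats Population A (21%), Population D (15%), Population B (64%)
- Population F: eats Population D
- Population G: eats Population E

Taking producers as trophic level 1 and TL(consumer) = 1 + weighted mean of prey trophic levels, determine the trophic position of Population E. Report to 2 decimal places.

2.97

Population B: 1 + 1 = 2
Population C: 1 + 2 = 3
Population D: 1 + (0.39×1 + 0.61×3) = 3.22
Population E: 1 + (0.21×1 + 0.15×3.22 + 0.64×2) = 2.973
Population F: 1 + 3.22 = 4.22
Population G: 1 + 2.973 = 3.973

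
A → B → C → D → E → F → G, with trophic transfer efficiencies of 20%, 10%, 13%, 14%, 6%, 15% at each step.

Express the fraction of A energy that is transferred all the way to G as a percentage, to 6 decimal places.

Product of link efficiencies: 0.2 × 0.1 × 0.13 × 0.14 × 0.06 × 0.15 = 0.000003276
As a percentage: 0.000003276 × 100 = 0.000328%

0.000328%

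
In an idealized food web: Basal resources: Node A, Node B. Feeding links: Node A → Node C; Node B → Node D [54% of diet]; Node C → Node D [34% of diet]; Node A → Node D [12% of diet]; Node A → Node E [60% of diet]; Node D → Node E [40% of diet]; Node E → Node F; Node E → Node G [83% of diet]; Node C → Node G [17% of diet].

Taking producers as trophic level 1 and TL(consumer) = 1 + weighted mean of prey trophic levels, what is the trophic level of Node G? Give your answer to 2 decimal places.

3.44

Node C: 1 + 1 = 2
Node D: 1 + (0.54×1 + 0.34×2 + 0.12×1) = 2.34
Node E: 1 + (0.6×1 + 0.4×2.34) = 2.536
Node F: 1 + 2.536 = 3.536
Node G: 1 + (0.83×2.536 + 0.17×2) = 3.44488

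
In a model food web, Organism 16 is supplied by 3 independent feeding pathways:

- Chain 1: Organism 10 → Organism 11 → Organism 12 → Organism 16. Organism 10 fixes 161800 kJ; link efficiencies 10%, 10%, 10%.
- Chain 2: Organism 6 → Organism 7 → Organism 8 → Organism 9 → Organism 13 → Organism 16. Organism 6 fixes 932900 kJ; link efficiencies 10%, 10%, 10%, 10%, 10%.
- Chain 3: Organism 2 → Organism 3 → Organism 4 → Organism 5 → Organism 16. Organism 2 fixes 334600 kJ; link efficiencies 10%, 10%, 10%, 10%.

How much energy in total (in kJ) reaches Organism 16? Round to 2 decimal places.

Chain 1: 161800 × 0.1 × 0.1 × 0.1 = 161.8 kJ
Chain 2: 932900 × 0.1 × 0.1 × 0.1 × 0.1 × 0.1 = 9.329 kJ
Chain 3: 334600 × 0.1 × 0.1 × 0.1 × 0.1 = 33.46 kJ
Total at Organism 16: 161.8 + 9.329 + 33.46 = 204.589 kJ

204.59 kJ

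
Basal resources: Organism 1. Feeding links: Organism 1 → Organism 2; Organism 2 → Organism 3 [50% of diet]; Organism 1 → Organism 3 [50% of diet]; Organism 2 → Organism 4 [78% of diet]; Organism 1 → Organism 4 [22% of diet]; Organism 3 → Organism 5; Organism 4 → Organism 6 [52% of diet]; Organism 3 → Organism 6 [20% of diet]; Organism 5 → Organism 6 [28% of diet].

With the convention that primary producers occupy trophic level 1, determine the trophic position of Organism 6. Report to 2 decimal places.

Organism 2: 1 + 1 = 2
Organism 3: 1 + (0.5×2 + 0.5×1) = 2.5
Organism 4: 1 + (0.78×2 + 0.22×1) = 2.78
Organism 5: 1 + 2.5 = 3.5
Organism 6: 1 + (0.52×2.78 + 0.2×2.5 + 0.28×3.5) = 3.9256

3.93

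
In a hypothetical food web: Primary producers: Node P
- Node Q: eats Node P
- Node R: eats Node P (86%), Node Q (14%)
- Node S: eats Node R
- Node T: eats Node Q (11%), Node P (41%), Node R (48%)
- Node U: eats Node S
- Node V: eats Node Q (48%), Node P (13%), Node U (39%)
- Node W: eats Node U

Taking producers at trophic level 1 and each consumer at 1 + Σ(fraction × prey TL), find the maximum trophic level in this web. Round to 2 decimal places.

5.14

Node Q: 1 + 1 = 2
Node R: 1 + (0.86×1 + 0.14×2) = 2.14
Node S: 1 + 2.14 = 3.14
Node T: 1 + (0.11×2 + 0.41×1 + 0.48×2.14) = 2.6572
Node U: 1 + 3.14 = 4.14
Node V: 1 + (0.48×2 + 0.13×1 + 0.39×4.14) = 3.7046
Node W: 1 + 4.14 = 5.14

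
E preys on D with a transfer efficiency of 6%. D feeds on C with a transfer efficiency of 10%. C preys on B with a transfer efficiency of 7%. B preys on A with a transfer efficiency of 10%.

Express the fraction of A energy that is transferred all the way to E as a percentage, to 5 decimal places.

Product of link efficiencies: 0.1 × 0.07 × 0.1 × 0.06 = 0.000042
As a percentage: 0.000042 × 100 = 0.00420%

0.00420%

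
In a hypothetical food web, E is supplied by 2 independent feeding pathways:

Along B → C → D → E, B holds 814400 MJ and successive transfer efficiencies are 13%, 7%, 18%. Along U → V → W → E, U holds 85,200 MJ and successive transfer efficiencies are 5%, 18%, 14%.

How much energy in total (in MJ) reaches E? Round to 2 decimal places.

Via B: 814400 × 0.13 × 0.07 × 0.18 = 1333.9872 MJ
Via U: 85200 × 0.05 × 0.18 × 0.14 = 107.352 MJ
Total at E: 1333.9872 + 107.352 = 1441.3392 MJ

1441.34 MJ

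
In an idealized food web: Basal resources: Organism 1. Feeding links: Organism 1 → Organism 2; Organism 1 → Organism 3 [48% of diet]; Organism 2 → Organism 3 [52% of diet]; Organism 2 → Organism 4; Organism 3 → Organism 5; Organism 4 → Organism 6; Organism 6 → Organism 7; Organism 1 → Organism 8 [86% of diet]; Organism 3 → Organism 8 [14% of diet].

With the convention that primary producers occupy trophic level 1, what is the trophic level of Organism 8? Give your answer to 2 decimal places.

Organism 2: 1 + 1 = 2
Organism 3: 1 + (0.48×1 + 0.52×2) = 2.52
Organism 4: 1 + 2 = 3
Organism 5: 1 + 2.52 = 3.52
Organism 6: 1 + 3 = 4
Organism 7: 1 + 4 = 5
Organism 8: 1 + (0.86×1 + 0.14×2.52) = 2.2128

2.21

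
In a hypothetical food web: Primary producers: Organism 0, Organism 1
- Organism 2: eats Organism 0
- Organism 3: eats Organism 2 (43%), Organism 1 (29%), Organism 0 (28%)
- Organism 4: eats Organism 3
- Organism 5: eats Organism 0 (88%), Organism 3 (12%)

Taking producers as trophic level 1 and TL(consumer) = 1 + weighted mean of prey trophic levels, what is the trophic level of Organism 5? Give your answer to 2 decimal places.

Organism 2: 1 + 1 = 2
Organism 3: 1 + (0.43×2 + 0.29×1 + 0.28×1) = 2.43
Organism 4: 1 + 2.43 = 3.43
Organism 5: 1 + (0.88×1 + 0.12×2.43) = 2.1716

2.17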